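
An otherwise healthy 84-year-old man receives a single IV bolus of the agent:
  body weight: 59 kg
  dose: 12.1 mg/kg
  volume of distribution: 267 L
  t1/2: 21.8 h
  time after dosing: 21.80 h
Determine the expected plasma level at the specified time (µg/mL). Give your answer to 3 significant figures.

Total dose = 12.1 × 59 = 713.9 mg
C₀ = Dose / Vd = 713.9 / 267 = 2.674 mg/L
k = ln2 / t½ = 0.693147 / 21.8 = 0.03180 h⁻¹
t / t½ = 21.80 / 21.8 = 1 half-lives
C = C₀ × (1/2)^1 = 2.674 × 0.5000 = 1.337 mg/L
(1.337 mg/L = 1.337 µg/mL)

1.34 µg/mL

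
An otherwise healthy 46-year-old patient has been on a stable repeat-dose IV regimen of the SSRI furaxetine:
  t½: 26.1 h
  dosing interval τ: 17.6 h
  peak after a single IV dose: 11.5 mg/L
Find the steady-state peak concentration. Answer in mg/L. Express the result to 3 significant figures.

30.8 mg/L

k = ln2 / t½ = 0.693147 / 26.1 = 0.02656 h⁻¹
e^(−kτ) = e^(−0.02656 × 17.6) = 0.6266
Accumulation ratio R = 1 / (1 − e^(−kτ)) = 1 / (1 − 0.6266) = 2.678
Steady-state peak = C₀ × R = 11.5 × 2.678 = 30.80 mg/L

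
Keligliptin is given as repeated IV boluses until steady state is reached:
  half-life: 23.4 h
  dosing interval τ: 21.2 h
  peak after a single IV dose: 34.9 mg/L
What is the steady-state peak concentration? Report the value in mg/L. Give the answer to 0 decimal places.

75 mg/L

k = ln2 / t½ = 0.693147 / 23.4 = 0.02962 h⁻¹
e^(−kτ) = e^(−0.02962 × 21.2) = 0.5337
Accumulation ratio R = 1 / (1 − e^(−kτ)) = 1 / (1 − 0.5337) = 2.145
Steady-state peak = C₀ × R = 34.9 × 2.145 = 74.86 mg/L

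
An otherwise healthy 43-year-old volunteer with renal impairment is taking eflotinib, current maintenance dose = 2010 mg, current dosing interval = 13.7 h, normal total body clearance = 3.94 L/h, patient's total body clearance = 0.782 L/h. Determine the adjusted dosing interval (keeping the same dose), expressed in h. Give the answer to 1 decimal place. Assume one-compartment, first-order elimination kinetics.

To keep the same average steady-state level, dosing rate must scale with clearance.
CL ratio = 0.782 / 3.94 = 0.1985
New interval (same dose) = 13.7 / 0.1985 = 69.02 h

69.0 h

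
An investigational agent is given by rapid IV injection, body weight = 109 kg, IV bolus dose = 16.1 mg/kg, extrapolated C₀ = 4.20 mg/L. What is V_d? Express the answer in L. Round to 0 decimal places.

418 L

Dose = 16.1 × 109 = 1755 mg
Vd = Dose / C₀ = 1755 / 4.20 = 417.9 L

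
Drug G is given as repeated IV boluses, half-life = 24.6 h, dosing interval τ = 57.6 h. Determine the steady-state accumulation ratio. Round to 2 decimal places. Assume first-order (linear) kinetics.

1.25

k = ln2 / t½ = 0.693147 / 24.6 = 0.02818 h⁻¹
e^(−kτ) = e^(−0.02818 × 57.6) = 0.1973
Accumulation ratio R = 1 / (1 − e^(−kτ)) = 1 / (1 − 0.1973) = 1.246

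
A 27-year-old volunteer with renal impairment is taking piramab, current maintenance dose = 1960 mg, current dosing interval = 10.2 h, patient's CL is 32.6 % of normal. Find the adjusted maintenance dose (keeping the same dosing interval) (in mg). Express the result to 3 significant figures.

639 mg

To keep the same average steady-state level, dosing rate must scale with clearance.
CL ratio = 32.6 / 100 = 0.3260
New dose (same interval) = 1960 × 0.3260 = 639.0 mg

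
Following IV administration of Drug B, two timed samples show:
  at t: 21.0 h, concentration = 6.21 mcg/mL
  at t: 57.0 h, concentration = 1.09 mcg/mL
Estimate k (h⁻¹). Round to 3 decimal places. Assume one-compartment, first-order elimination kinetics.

0.048 h⁻¹

k = ln(C₁/C₂) / (t₂ − t₁) = ln(6.21/1.09) / (57.0 − 21.0)
  = 1.740 / 36.00 = 0.04833 h⁻¹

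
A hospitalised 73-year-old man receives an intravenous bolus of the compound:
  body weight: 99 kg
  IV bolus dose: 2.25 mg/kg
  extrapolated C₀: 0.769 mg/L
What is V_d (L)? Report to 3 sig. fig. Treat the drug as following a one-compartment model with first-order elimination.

Dose = 2.25 × 99 = 222.8 mg
Vd = Dose / C₀ = 222.8 / 0.769 = 289.7 L

290 L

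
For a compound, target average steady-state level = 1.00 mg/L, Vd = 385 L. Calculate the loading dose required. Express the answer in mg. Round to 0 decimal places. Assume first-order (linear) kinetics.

LD = Css × Vd = 1.00 × 385 = 385.0 mg

385 mg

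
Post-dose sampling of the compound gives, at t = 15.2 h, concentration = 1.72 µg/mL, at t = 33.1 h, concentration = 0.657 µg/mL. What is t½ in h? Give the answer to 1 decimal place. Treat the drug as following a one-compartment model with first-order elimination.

12.9 h

k = ln(C₁/C₂) / (t₂ − t₁) = ln(1.72/0.657) / (33.1 − 15.2)
  = 0.9624 / 17.90 = 0.05377 h⁻¹
t½ = ln2 / k = 0.693147 / 0.05377 = 12.89 h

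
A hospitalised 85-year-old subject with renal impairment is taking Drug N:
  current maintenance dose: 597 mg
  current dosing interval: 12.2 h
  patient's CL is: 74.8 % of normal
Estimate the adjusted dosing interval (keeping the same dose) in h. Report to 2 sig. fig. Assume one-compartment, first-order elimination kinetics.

To keep the same average steady-state level, dosing rate must scale with clearance.
CL ratio = 74.8 / 100 = 0.7480
New interval (same dose) = 12.2 / 0.7480 = 16.31 h

16 h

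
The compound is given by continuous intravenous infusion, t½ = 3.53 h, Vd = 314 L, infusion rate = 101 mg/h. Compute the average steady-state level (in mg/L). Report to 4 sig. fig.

1.638 mg/L

k = ln2 / t½ = 0.693147 / 3.53 = 0.1964 h⁻¹
CL = k × Vd = 0.1964 × 314 = 61.67 L/h
At steady state Css = R₀ / CL = 101 / 61.67 = 1.638 mg/L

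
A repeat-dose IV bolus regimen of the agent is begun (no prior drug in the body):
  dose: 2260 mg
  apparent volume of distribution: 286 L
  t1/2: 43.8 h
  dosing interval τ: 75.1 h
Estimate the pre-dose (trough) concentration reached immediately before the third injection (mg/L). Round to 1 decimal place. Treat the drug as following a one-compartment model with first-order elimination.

3.1 mg/L

C₀ per dose = Dose / Vd = 2260 / 286 = 7.902 mg/L
k = ln2 / t½ = 0.693147 / 43.8 = 0.01583 h⁻¹
Fraction remaining after one interval: r = e^(−kτ) = e^(−0.01583 × 75.1) = 0.3046
Before dose 3, 2 doses have been given (aged 1τ, 2τ).
C_trough = C₀ × (r + r²) = 7.902 × (0.3046 + 0.09278) = 3.140 mg/L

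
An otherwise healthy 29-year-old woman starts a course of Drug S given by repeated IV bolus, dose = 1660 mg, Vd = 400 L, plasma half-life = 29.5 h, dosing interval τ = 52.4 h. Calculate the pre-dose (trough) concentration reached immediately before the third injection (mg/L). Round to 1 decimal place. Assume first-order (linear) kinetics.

C₀ per dose = Dose / Vd = 1660 / 400 = 4.150 mg/L
k = ln2 / t½ = 0.693147 / 29.5 = 0.02350 h⁻¹
Fraction remaining after one interval: r = e^(−kτ) = e^(−0.02350 × 52.4) = 0.2919
Before dose 3, 2 doses have been given (aged 1τ, 2τ).
C_trough = C₀ × (r + r²) = 4.150 × (0.2919 + 0.08521) = 1.565 mg/L

1.6 mg/L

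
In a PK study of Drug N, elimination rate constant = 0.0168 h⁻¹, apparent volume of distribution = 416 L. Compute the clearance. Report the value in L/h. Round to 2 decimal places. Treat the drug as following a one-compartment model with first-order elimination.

CL = k × Vd = 0.0168 × 416 = 6.989 L/h

6.99 L/h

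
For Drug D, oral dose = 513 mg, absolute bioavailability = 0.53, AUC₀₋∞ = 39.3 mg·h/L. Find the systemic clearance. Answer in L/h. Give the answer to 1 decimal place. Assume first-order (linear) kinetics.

CL = F·Dose / AUC = 0.53 × 513 / 39.3 = 6.918 L/h

6.9 L/h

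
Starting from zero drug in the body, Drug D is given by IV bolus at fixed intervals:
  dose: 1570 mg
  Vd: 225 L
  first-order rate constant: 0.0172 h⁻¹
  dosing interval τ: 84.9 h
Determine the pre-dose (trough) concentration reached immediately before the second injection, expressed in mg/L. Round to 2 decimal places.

1.62 mg/L

C₀ per dose = Dose / Vd = 1570 / 225 = 6.978 mg/L
Fraction remaining after one interval: r = e^(−kτ) = e^(−0.01720 × 84.9) = 0.2322
Before dose 2, 1 dose has been given (aged 1τ).
C_trough = C₀ × r = 6.978 × 0.2322 = 1.620 mg/L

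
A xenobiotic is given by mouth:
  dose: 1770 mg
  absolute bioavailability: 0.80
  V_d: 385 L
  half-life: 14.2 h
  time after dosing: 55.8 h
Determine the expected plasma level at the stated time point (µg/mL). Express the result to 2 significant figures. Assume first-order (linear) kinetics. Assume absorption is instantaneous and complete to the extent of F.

0.24 µg/mL

Amount reaching circulation = F × Dose = 0.80 × 1770 = 1416 mg
C₀ = F·Dose / Vd = 1416 / 385 = 3.678 mg/L
k = ln2 / t½ = 0.693147 / 14.2 = 0.04881 h⁻¹
C = C₀ · e^(−k·t) = 3.678 × e^(−0.04881 × 55.8)
  = 3.678 × 0.06564 = 0.2414 mg/L
(0.2414 mg/L = 0.2414 µg/mL)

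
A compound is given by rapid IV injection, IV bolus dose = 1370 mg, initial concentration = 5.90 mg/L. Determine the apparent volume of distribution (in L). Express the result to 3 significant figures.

Vd = Dose / C₀ = 1370 / 5.90 = 232.2 L

232 L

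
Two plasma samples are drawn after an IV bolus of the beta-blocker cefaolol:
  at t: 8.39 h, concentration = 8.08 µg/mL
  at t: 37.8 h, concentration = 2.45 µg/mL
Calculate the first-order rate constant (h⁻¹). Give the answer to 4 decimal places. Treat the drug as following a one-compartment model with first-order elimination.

k = ln(C₁/C₂) / (t₂ − t₁) = ln(8.08/2.45) / (37.8 − 8.39)
  = 1.193 / 29.41 = 0.04056 h⁻¹

0.0406 h⁻¹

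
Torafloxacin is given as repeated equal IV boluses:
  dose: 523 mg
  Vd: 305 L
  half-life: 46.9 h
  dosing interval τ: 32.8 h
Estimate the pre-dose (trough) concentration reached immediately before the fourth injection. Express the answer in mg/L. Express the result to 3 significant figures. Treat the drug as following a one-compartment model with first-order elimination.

C₀ per dose = Dose / Vd = 523 / 305 = 1.715 mg/L
k = ln2 / t½ = 0.693147 / 46.9 = 0.01478 h⁻¹
Fraction remaining after one interval: r = e^(−kτ) = e^(−0.01478 × 32.8) = 0.6158
Before dose 4, 3 doses have been given (aged 1τ, 2τ, 3τ).
C_trough = C₀ × (r + r² + … + r^3) = C₀ × r(1−r^3)/(1−r)
        = 1.715 × 0.6158 × (1 − 0.2335) / (1 − 0.6158) = 2.107 mg/L

2.11 mg/L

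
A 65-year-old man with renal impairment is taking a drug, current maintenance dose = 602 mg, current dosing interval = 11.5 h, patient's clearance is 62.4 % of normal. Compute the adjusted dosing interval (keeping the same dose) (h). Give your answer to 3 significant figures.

18.4 h

To keep the same average steady-state level, dosing rate must scale with clearance.
CL ratio = 62.4 / 100 = 0.6240
New interval (same dose) = 11.5 / 0.6240 = 18.43 h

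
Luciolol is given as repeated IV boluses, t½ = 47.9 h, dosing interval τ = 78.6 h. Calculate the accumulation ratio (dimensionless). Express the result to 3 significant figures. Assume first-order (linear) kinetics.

k = ln2 / t½ = 0.693147 / 47.9 = 0.01447 h⁻¹
e^(−kτ) = e^(−0.01447 × 78.6) = 0.3207
Accumulation ratio R = 1 / (1 − e^(−kτ)) = 1 / (1 − 0.3207) = 1.472

1.47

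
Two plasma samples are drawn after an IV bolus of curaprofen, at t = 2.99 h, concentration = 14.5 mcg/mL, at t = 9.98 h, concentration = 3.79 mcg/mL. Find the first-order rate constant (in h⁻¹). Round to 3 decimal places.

0.192 h⁻¹

k = ln(C₁/C₂) / (t₂ − t₁) = ln(14.5/3.79) / (9.98 − 2.99)
  = 1.342 / 6.990 = 0.1920 h⁻¹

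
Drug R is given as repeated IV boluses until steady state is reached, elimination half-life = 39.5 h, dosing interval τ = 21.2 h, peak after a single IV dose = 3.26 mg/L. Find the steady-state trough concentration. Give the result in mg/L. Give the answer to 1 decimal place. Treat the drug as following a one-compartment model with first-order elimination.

7.2 mg/L

k = ln2 / t½ = 0.693147 / 39.5 = 0.01755 h⁻¹
e^(−kτ) = e^(−0.01755 × 21.2) = 0.6893
Accumulation ratio R = 1 / (1 − e^(−kτ)) = 1 / (1 − 0.6893) = 3.219
Steady-state trough = C₀ × R × e^(−kτ) = 3.26 × 3.219 × 0.6893 = 7.233 mg/L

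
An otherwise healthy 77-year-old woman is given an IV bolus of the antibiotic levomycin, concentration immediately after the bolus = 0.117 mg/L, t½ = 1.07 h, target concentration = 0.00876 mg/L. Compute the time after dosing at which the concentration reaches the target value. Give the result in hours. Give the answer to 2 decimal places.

k = ln2 / t½ = 0.693147 / 1.07 = 0.6478 h⁻¹
t = ln(C₀ / C) / k = ln(0.1170 / 0.00876) / 0.6478
  = ln(13.36) / 0.6478 = 2.592 / 0.6478 = 4.001 h

4.00 h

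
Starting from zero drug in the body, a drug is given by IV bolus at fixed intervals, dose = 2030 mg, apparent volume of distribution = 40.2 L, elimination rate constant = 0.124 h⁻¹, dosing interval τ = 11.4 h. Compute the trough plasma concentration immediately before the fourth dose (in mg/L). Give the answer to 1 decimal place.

C₀ per dose = Dose / Vd = 2030 / 40.2 = 50.50 mg/L
Fraction remaining after one interval: r = e^(−kτ) = e^(−0.1240 × 11.4) = 0.2433
Before dose 4, 3 doses have been given (aged 1τ, 2τ, 3τ).
C_trough = C₀ × (r + r² + … + r^3) = C₀ × r(1−r^3)/(1−r)
        = 50.50 × 0.2433 × (1 − 0.01440) / (1 − 0.2433) = 16.00 mg/L

16.0 mg/L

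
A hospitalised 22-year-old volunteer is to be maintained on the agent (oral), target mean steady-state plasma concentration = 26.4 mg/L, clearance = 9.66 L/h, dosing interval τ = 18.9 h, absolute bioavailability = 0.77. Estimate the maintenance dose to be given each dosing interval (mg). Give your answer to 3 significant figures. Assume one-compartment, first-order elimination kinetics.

6260 mg

At steady state, F × (Dose/τ) = Css × CL.
Dose = Css × CL × τ / F = 26.4 × 9.660 × 18.9 / 0.77 = 6260 mg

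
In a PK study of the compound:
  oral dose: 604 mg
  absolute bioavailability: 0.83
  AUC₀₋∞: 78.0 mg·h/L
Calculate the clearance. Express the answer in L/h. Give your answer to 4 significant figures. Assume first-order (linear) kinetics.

CL = F·Dose / AUC = 0.83 × 604 / 78.0 = 6.427 L/h

6.427 L/h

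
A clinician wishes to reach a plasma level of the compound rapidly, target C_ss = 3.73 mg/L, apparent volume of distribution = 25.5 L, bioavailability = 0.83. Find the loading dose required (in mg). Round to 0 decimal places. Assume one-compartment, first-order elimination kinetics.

115 mg

LD = Css × Vd / F = 3.73 × 25.5 / 0.83 = 114.6 mg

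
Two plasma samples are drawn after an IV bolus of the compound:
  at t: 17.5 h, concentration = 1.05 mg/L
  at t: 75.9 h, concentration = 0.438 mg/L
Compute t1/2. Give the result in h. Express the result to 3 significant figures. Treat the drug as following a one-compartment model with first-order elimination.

k = ln(C₁/C₂) / (t₂ − t₁) = ln(1.05/0.438) / (75.9 − 17.5)
  = 0.8743 / 58.40 = 0.01497 h⁻¹
t½ = ln2 / k = 0.693147 / 0.01497 = 46.30 h

46.3 h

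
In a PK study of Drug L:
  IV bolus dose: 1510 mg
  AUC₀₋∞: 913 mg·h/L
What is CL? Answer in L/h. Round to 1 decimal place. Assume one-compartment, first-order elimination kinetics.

CL = Dose / AUC = 1510 / 913 = 1.654 L/h

1.7 L/h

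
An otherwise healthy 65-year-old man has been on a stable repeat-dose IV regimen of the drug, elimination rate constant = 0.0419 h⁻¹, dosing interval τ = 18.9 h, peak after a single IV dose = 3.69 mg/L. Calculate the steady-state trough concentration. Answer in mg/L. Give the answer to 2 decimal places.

3.06 mg/L

e^(−kτ) = e^(−0.04190 × 18.9) = 0.4530
Accumulation ratio R = 1 / (1 − e^(−kτ)) = 1 / (1 − 0.4530) = 1.828
Steady-state trough = C₀ × R × e^(−kτ) = 3.69 × 1.828 × 0.4530 = 3.056 mg/L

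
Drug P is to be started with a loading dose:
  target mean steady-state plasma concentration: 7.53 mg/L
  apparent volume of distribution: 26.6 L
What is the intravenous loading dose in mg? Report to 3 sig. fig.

LD = Css × Vd = 7.53 × 26.6 = 200.3 mg

200 mg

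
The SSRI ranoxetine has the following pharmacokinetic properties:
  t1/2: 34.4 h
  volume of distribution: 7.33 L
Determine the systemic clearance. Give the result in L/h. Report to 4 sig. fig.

0.1477 L/h

k = ln2 / t½ = 0.693147 / 34.4 = 0.02015 h⁻¹
CL = k × Vd = 0.02015 × 7.33 = 0.1477 L/h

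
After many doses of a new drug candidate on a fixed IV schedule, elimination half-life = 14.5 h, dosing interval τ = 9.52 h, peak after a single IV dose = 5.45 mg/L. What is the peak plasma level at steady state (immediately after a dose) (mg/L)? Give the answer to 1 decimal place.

14.9 mg/L

k = ln2 / t½ = 0.693147 / 14.5 = 0.04780 h⁻¹
e^(−kτ) = e^(−0.04780 × 9.52) = 0.6344
Accumulation ratio R = 1 / (1 − e^(−kτ)) = 1 / (1 − 0.6344) = 2.735
Steady-state peak = C₀ × R = 5.45 × 2.735 = 14.91 mg/L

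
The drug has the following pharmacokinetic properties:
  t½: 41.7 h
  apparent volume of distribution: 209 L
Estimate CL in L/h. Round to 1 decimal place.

3.5 L/h

k = ln2 / t½ = 0.693147 / 41.7 = 0.01662 h⁻¹
CL = k × Vd = 0.01662 × 209 = 3.474 L/h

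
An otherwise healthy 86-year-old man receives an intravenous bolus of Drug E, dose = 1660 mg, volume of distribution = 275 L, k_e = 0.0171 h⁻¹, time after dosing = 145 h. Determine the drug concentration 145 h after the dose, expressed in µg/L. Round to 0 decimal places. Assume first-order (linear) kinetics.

506 µg/L

C₀ = Dose / Vd = 1660 / 275 = 6.036 mg/L
C = C₀ · e^(−k·t) = 6.036 × e^(−0.01710 × 145)
  = 6.036 × 0.08379 = 0.5058 mg/L
Convert: 0.5058 mg/L × 1000 = 505.8 µg/L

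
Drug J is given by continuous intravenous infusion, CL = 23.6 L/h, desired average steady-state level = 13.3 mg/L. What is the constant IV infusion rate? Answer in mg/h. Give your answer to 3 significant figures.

314 mg/h

At steady state, infusion rate R₀ = Css × CL = 13.3 × 23.60 = 313.9 mg/h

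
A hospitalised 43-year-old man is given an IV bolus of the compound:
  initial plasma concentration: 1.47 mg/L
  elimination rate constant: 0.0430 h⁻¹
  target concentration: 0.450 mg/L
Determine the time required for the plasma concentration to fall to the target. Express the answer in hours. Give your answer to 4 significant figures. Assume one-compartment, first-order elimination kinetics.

27.53 h

t = ln(C₀ / C) / k = ln(1.470 / 0.450) / 0.04300
  = ln(3.267) / 0.04300 = 1.184 / 0.04300 = 27.53 h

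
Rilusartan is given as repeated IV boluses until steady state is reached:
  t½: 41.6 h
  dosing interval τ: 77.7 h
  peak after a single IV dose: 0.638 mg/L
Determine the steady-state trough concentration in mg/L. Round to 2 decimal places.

0.24 mg/L

k = ln2 / t½ = 0.693147 / 41.6 = 0.01666 h⁻¹
e^(−kτ) = e^(−0.01666 × 77.7) = 0.2740
Accumulation ratio R = 1 / (1 − e^(−kτ)) = 1 / (1 − 0.2740) = 1.377
Steady-state trough = C₀ × R × e^(−kτ) = 0.638 × 1.377 × 0.2740 = 0.2407 mg/L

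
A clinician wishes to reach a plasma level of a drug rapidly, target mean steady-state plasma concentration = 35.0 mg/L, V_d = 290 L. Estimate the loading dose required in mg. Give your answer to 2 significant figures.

10000 mg

LD = Css × Vd = 35.0 × 290 = 10150 mg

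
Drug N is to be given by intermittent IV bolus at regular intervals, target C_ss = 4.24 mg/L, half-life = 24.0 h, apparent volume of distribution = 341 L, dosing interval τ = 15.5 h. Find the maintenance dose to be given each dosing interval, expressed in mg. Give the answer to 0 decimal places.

647 mg

k = ln2 / t½ = 0.693147 / 24.0 = 0.02888 h⁻¹
CL = k × Vd = 0.02888 × 341 = 9.848 L/h
At steady state, Dose/τ = Css × CL.
Dose = Css × CL × τ = 4.24 × 9.848 × 15.5 = 647.2 mg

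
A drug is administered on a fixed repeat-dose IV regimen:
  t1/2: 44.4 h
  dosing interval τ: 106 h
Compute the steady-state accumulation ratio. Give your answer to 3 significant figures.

k = ln2 / t½ = 0.693147 / 44.4 = 0.01561 h⁻¹
e^(−kτ) = e^(−0.01561 × 106) = 0.1912
Accumulation ratio R = 1 / (1 − e^(−kτ)) = 1 / (1 − 0.1912) = 1.236

1.24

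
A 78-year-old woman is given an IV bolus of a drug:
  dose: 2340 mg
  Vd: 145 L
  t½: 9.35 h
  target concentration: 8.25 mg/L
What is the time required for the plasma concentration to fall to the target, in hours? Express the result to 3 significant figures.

C₀ = Dose / Vd = 2340 / 145 = 16.14 mg/L
k = ln2 / t½ = 0.693147 / 9.35 = 0.07413 h⁻¹
t = ln(C₀ / C) / k = ln(16.14 / 8.25) / 0.07413
  = ln(1.956) / 0.07413 = 0.6709 / 0.07413 = 9.050 h

9.05 h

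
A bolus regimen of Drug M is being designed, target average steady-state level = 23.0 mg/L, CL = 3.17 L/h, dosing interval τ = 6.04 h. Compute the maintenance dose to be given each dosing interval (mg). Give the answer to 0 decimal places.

440 mg

At steady state, Dose/τ = Css × CL.
Dose = Css × CL × τ = 23.0 × 3.170 × 6.04 = 440.4 mg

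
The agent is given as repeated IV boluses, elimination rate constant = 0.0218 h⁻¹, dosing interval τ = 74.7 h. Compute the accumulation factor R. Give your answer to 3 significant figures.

1.24

e^(−kτ) = e^(−0.02180 × 74.7) = 0.1962
Accumulation ratio R = 1 / (1 − e^(−kτ)) = 1 / (1 − 0.1962) = 1.244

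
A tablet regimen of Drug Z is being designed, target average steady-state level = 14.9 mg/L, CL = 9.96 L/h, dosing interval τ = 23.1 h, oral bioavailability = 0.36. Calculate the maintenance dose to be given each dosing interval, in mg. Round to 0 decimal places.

At steady state, F × (Dose/τ) = Css × CL.
Dose = Css × CL × τ / F = 14.9 × 9.960 × 23.1 / 0.36 = 9523 mg

9523 mg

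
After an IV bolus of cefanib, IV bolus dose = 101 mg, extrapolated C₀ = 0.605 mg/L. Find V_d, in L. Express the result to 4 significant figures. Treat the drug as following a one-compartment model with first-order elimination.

166.9 L

Vd = Dose / C₀ = 101.0 / 0.605 = 166.9 L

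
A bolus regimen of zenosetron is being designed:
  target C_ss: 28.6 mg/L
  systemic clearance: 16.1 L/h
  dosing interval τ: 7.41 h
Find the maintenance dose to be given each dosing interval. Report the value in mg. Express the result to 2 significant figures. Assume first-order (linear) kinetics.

At steady state, Dose/τ = Css × CL.
Dose = Css × CL × τ = 28.6 × 16.10 × 7.41 = 3412 mg

3400 mg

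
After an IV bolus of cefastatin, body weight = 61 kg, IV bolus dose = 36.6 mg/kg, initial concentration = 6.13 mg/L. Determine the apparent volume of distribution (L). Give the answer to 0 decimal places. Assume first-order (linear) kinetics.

Dose = 36.6 × 61 = 2233 mg
Vd = Dose / C₀ = 2233 / 6.13 = 364.3 L

364 L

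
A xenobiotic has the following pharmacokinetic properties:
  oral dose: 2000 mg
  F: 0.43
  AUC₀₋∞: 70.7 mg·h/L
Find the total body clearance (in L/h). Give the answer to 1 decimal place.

CL = F·Dose / AUC = 0.43 × 2000 / 70.7 = 12.16 L/h

12.2 L/h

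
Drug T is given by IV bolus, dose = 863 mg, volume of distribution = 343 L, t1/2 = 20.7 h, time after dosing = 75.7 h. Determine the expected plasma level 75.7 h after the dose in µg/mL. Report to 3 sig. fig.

0.199 µg/mL

C₀ = Dose / Vd = 863.0 / 343 = 2.516 mg/L
k = ln2 / t½ = 0.693147 / 20.7 = 0.03349 h⁻¹
C = C₀ · e^(−k·t) = 2.516 × e^(−0.03349 × 75.7)
  = 2.516 × 0.07925 = 0.1994 mg/L
(0.1994 mg/L = 0.1994 µg/mL)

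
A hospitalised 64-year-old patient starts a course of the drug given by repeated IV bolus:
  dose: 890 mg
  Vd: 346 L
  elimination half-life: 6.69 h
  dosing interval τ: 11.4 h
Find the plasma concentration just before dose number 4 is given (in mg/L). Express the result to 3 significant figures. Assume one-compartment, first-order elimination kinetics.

1.11 mg/L

C₀ per dose = Dose / Vd = 890 / 346 = 2.572 mg/L
k = ln2 / t½ = 0.693147 / 6.69 = 0.1036 h⁻¹
Fraction remaining after one interval: r = e^(−kτ) = e^(−0.1036 × 11.4) = 0.3070
Before dose 4, 3 doses have been given (aged 1τ, 2τ, 3τ).
C_trough = C₀ × (r + r² + … + r^3) = C₀ × r(1−r^3)/(1−r)
        = 2.572 × 0.3070 × (1 − 0.02893) / (1 − 0.3070) = 1.106 mg/L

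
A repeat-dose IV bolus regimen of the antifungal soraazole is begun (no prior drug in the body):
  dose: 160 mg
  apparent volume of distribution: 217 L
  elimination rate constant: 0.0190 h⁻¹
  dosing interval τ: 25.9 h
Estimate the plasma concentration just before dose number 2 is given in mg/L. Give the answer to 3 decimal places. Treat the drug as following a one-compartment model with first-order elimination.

C₀ per dose = Dose / Vd = 160 / 217 = 0.7373 mg/L
Fraction remaining after one interval: r = e^(−kτ) = e^(−0.01900 × 25.9) = 0.6113
Before dose 2, 1 dose has been given (aged 1τ).
C_trough = C₀ × r = 0.7373 × 0.6113 = 0.4507 mg/L

0.451 mg/L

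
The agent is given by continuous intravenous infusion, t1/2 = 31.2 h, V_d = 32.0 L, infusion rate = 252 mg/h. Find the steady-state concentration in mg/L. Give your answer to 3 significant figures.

k = ln2 / t½ = 0.693147 / 31.2 = 0.02222 h⁻¹
CL = k × Vd = 0.02222 × 32.0 = 0.7110 L/h
At steady state Css = R₀ / CL = 252 / 0.7110 = 354.4 mg/L

354 mg/L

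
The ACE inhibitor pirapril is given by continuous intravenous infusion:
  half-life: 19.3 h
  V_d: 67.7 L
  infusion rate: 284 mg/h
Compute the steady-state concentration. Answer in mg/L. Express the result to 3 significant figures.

k = ln2 / t½ = 0.693147 / 19.3 = 0.03591 h⁻¹
CL = k × Vd = 0.03591 × 67.7 = 2.431 L/h
At steady state Css = R₀ / CL = 284 / 2.431 = 116.8 mg/L

117 mg/L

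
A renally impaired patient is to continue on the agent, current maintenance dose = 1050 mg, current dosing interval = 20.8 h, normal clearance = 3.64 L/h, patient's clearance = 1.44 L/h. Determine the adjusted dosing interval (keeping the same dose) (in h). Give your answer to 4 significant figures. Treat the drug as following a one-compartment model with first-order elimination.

52.58 h

To keep the same average steady-state level, dosing rate must scale with clearance.
CL ratio = 1.44 / 3.64 = 0.3956
New interval (same dose) = 20.8 / 0.3956 = 52.58 h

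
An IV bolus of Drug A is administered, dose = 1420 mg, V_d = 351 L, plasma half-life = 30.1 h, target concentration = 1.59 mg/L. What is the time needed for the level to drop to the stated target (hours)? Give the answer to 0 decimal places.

41 h

C₀ = Dose / Vd = 1420 / 351 = 4.046 mg/L
k = ln2 / t½ = 0.693147 / 30.1 = 0.02303 h⁻¹
t = ln(C₀ / C) / k = ln(4.046 / 1.59) / 0.02303
  = ln(2.545) / 0.02303 = 0.9341 / 0.02303 = 40.56 h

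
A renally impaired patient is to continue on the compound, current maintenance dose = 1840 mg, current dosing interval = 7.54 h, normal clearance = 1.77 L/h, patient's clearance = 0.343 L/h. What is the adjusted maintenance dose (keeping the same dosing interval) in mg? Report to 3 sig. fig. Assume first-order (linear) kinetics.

To keep the same average steady-state level, dosing rate must scale with clearance.
CL ratio = 0.343 / 1.77 = 0.1938
New dose (same interval) = 1840 × 0.1938 = 356.6 mg

357 mg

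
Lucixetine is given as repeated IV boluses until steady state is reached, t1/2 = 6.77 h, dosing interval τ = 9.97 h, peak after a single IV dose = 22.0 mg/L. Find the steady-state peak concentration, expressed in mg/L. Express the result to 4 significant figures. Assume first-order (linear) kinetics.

k = ln2 / t½ = 0.693147 / 6.77 = 0.1024 h⁻¹
e^(−kτ) = e^(−0.1024 × 9.97) = 0.3603
Accumulation ratio R = 1 / (1 − e^(−kτ)) = 1 / (1 − 0.3603) = 1.563
Steady-state peak = C₀ × R = 22.0 × 1.563 = 34.39 mg/L

34.39 mg/L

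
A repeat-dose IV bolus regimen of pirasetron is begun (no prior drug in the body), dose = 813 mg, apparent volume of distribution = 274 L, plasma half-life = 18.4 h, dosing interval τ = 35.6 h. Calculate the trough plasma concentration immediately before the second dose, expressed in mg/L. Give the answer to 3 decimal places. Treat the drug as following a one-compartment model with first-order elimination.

0.776 mg/L

C₀ per dose = Dose / Vd = 813 / 274 = 2.967 mg/L
k = ln2 / t½ = 0.693147 / 18.4 = 0.03767 h⁻¹
Fraction remaining after one interval: r = e^(−kτ) = e^(−0.03767 × 35.6) = 0.2616
Before dose 2, 1 dose has been given (aged 1τ).
C_trough = C₀ × r = 2.967 × 0.2616 = 0.7762 mg/L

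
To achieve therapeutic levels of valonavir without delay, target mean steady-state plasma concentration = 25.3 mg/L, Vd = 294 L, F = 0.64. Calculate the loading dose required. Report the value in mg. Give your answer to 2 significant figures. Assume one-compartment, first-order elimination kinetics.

12000 mg

LD = Css × Vd / F = 25.3 × 294 / 0.64 = 11620 mg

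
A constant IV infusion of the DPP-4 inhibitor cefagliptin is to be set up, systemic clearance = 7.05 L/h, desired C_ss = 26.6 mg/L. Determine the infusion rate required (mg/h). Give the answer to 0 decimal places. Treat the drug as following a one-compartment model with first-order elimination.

At steady state, infusion rate R₀ = Css × CL = 26.6 × 7.050 = 187.5 mg/h

188 mg/h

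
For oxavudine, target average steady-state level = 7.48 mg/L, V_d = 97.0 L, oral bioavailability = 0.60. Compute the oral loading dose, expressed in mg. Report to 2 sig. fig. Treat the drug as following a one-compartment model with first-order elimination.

1200 mg

LD = Css × Vd / F = 7.48 × 97.0 / 0.60 = 1209 mg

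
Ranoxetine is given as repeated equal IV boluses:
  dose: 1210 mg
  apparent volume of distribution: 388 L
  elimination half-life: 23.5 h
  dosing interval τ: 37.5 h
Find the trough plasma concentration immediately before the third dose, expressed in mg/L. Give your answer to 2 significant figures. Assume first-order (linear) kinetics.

1.4 mg/L

C₀ per dose = Dose / Vd = 1210 / 388 = 3.119 mg/L
k = ln2 / t½ = 0.693147 / 23.5 = 0.02950 h⁻¹
Fraction remaining after one interval: r = e^(−kτ) = e^(−0.02950 × 37.5) = 0.3308
Before dose 3, 2 doses have been given (aged 1τ, 2τ).
C_trough = C₀ × (r + r²) = 3.119 × (0.3308 + 0.1094) = 1.373 mg/L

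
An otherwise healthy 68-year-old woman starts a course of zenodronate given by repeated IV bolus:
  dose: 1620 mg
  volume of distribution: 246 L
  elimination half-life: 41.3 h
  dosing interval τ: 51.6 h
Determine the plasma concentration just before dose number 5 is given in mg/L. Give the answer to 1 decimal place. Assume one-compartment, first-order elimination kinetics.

4.6 mg/L

C₀ per dose = Dose / Vd = 1620 / 246 = 6.585 mg/L
k = ln2 / t½ = 0.693147 / 41.3 = 0.01678 h⁻¹
Fraction remaining after one interval: r = e^(−kτ) = e^(−0.01678 × 51.6) = 0.4207
Before dose 5, 4 doses have been given (aged 1τ, 2τ, 3τ, 4τ).
C_trough = C₀ × (r + r² + … + r^4) = C₀ × r(1−r^4)/(1−r)
        = 6.585 × 0.4207 × (1 − 0.03132) / (1 − 0.4207) = 4.632 mg/L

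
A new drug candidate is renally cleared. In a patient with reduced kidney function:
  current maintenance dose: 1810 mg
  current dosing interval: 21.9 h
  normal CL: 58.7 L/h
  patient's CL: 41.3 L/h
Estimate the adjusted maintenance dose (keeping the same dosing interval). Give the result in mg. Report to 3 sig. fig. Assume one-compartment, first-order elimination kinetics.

1270 mg

To keep the same average steady-state level, dosing rate must scale with clearance.
CL ratio = 41.3 / 58.7 = 0.7036
New dose (same interval) = 1810 × 0.7036 = 1274 mg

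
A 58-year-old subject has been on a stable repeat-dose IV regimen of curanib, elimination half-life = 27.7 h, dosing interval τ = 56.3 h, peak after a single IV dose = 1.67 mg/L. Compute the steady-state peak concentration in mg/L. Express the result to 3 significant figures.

k = ln2 / t½ = 0.693147 / 27.7 = 0.02502 h⁻¹
e^(−kτ) = e^(−0.02502 × 56.3) = 0.2445
Accumulation ratio R = 1 / (1 − e^(−kτ)) = 1 / (1 − 0.2445) = 1.324
Steady-state peak = C₀ × R = 1.67 × 1.324 = 2.211 mg/L

2.21 mg/L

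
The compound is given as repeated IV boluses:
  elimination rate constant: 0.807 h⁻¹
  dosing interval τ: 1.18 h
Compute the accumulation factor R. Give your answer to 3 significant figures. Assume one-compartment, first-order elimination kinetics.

e^(−kτ) = e^(−0.8070 × 1.18) = 0.3859
Accumulation ratio R = 1 / (1 − e^(−kτ)) = 1 / (1 − 0.3859) = 1.628

1.63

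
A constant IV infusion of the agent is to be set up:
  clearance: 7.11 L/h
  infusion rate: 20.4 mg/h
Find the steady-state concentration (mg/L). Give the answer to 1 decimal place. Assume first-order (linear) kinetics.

At steady state Css = R₀ / CL = 20.4 / 7.110 = 2.869 mg/L

2.9 mg/L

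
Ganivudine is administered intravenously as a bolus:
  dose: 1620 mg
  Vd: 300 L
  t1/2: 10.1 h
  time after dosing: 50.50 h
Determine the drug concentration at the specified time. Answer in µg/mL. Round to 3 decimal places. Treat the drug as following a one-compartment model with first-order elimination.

0.169 µg/mL

C₀ = Dose / Vd = 1620 / 300 = 5.400 mg/L
k = ln2 / t½ = 0.693147 / 10.1 = 0.06863 h⁻¹
t / t½ = 50.50 / 10.1 = 5 half-lives
C = C₀ × (1/2)^5 = 5.400 × 0.03125 = 0.1688 mg/L
(0.1688 mg/L = 0.1688 µg/mL)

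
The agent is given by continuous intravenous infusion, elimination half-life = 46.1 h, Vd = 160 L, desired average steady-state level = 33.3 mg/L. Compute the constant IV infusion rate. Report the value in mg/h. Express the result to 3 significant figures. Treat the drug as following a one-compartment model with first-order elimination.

k = ln2 / t½ = 0.693147 / 46.1 = 0.01504 h⁻¹
CL = k × Vd = 0.01504 × 160 = 2.406 L/h
At steady state, infusion rate R₀ = Css × CL = 33.3 × 2.406 = 80.12 mg/h

80.1 mg/h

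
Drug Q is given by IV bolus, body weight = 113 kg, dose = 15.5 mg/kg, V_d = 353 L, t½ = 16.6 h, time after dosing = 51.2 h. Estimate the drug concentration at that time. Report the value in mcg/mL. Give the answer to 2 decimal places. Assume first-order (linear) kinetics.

Total dose = 15.5 × 113 = 1752 mg
C₀ = Dose / Vd = 1752 / 353 = 4.963 mg/L
k = ln2 / t½ = 0.693147 / 16.6 = 0.04176 h⁻¹
C = C₀ · e^(−k·t) = 4.963 × e^(−0.04176 × 51.2)
  = 4.963 × 0.1179 = 0.5851 mg/L
(0.5851 mg/L = 0.5851 mcg/mL)

0.59 mcg/mL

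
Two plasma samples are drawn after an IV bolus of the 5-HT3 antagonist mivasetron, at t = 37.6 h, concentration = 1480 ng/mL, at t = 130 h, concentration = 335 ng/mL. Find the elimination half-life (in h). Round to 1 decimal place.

43.1 h

k = ln(C₁/C₂) / (t₂ − t₁) = ln(1480/335) / (130 − 37.6)
  = 1.486 / 92.40 = 0.01608 h⁻¹
t½ = ln2 / k = 0.693147 / 0.01608 = 43.11 h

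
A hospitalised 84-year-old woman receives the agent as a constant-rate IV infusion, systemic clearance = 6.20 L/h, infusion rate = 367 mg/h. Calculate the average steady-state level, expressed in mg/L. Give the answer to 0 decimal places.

59 mg/L

At steady state Css = R₀ / CL = 367 / 6.200 = 59.19 mg/L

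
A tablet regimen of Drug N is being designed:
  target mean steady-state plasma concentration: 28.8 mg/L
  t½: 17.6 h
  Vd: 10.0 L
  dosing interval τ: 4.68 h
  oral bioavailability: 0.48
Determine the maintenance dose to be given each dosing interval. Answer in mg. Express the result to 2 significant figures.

110 mg

k = ln2 / t½ = 0.693147 / 17.6 = 0.03938 h⁻¹
CL = k × Vd = 0.03938 × 10.0 = 0.3938 L/h
At steady state, F × (Dose/τ) = Css × CL.
Dose = Css × CL × τ / F = 28.8 × 0.3938 × 4.68 / 0.48 = 110.6 mg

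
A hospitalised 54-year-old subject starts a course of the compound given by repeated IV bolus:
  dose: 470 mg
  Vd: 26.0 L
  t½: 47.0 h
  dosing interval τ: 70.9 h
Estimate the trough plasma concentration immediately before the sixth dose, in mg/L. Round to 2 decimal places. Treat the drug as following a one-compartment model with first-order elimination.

C₀ per dose = Dose / Vd = 470 / 26.0 = 18.08 mg/L
k = ln2 / t½ = 0.693147 / 47.0 = 0.01475 h⁻¹
Fraction remaining after one interval: r = e^(−kτ) = e^(−0.01475 × 70.9) = 0.3514
Before dose 6, 5 doses have been given (aged 1τ, 2τ, 3τ, 4τ, 5τ).
C_trough = C₀ × (r + r² + … + r^5) = C₀ × r(1−r^5)/(1−r)
        = 18.08 × 0.3514 × (1 − 0.005358) / (1 − 0.3514) = 9.743 mg/L

9.74 mg/L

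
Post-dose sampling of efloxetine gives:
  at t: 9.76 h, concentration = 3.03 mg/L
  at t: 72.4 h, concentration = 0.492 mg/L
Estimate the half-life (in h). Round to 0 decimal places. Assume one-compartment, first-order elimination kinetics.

k = ln(C₁/C₂) / (t₂ − t₁) = ln(3.03/0.492) / (72.4 − 9.76)
  = 1.818 / 62.64 = 0.02902 h⁻¹
t½ = ln2 / k = 0.693147 / 0.02902 = 23.89 h

24 h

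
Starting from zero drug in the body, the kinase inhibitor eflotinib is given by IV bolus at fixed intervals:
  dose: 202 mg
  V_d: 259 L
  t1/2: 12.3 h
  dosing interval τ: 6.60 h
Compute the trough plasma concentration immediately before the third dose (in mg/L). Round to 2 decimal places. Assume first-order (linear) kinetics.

C₀ per dose = Dose / Vd = 202 / 259 = 0.7799 mg/L
k = ln2 / t½ = 0.693147 / 12.3 = 0.05635 h⁻¹
Fraction remaining after one interval: r = e^(−kτ) = e^(−0.05635 × 6.60) = 0.6894
Before dose 3, 2 doses have been given (aged 1τ, 2τ).
C_trough = C₀ × (r + r²) = 0.7799 × (0.6894 + 0.4753) = 0.9083 mg/L

0.91 mg/L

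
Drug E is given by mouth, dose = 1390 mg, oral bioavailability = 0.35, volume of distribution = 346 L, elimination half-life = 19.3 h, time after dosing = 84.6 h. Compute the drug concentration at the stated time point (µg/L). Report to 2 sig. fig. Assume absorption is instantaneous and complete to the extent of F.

Amount reaching circulation = F × Dose = 0.35 × 1390 = 486.5 mg
C₀ = F·Dose / Vd = 486.5 / 346 = 1.406 mg/L
k = ln2 / t½ = 0.693147 / 19.3 = 0.03591 h⁻¹
C = C₀ · e^(−k·t) = 1.406 × e^(−0.03591 × 84.6)
  = 1.406 × 0.04793 = 0.06739 mg/L
Convert: 0.06739 mg/L × 1000 = 67.39 µg/L

67 µg/L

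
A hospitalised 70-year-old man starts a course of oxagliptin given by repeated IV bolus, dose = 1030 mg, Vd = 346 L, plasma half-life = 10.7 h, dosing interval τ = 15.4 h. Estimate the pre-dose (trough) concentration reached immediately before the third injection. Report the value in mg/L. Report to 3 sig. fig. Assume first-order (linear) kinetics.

C₀ per dose = Dose / Vd = 1030 / 346 = 2.977 mg/L
k = ln2 / t½ = 0.693147 / 10.7 = 0.06478 h⁻¹
Fraction remaining after one interval: r = e^(−kτ) = e^(−0.06478 × 15.4) = 0.3688
Before dose 3, 2 doses have been given (aged 1τ, 2τ).
C_trough = C₀ × (r + r²) = 2.977 × (0.3688 + 0.1360) = 1.503 mg/L

1.50 mg/L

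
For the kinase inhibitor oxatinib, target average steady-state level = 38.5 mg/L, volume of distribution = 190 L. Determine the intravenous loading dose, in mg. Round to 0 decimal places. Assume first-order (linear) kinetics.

LD = Css × Vd = 38.5 × 190 = 7315 mg

7315 mg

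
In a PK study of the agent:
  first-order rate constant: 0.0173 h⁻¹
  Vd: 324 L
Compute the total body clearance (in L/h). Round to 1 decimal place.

5.6 L/h

CL = k × Vd = 0.0173 × 324 = 5.605 L/h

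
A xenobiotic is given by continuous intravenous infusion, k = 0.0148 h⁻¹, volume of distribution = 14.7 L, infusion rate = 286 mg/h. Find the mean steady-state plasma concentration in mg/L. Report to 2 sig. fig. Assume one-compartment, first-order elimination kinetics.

1300 mg/L

CL = k × Vd = 0.01480 × 14.7 = 0.2176 L/h
At steady state Css = R₀ / CL = 286 / 0.2176 = 1314 mg/L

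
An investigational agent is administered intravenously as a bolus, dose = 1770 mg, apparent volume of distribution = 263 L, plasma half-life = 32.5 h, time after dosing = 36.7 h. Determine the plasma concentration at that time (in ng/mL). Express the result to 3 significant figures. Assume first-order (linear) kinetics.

3080 ng/mL

C₀ = Dose / Vd = 1770 / 263 = 6.730 mg/L
k = ln2 / t½ = 0.693147 / 32.5 = 0.02133 h⁻¹
C = C₀ · e^(−k·t) = 6.730 × e^(−0.02133 × 36.7)
  = 6.730 × 0.4571 = 3.076 mg/L
Convert: 3.076 mg/L × 1000 = 3076 ng/mL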